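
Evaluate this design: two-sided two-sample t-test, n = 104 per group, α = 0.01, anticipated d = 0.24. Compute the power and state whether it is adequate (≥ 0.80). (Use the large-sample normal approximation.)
Power ≈ 0.20; the study is underpowered (power < 0.80)

Power calculation (two-sample t-test, normal approximation):
z_β = d · √(n/2) - z_{α/2}
z_β = 0.24 · √(104/2) - 2.576
z_β = 0.24 · 7.211 - 2.576
z_β = -0.845

Power = Φ(z_β) = Φ(-0.845) ≈ 0.199

Effect size d = 0.24 is small by Cohen's convention (0.2/0.5/0.8).

Threshold: power ≥ 0.80 is conventionally adequate.
Power ≈ 0.20 → the study is underpowered (power < 0.80).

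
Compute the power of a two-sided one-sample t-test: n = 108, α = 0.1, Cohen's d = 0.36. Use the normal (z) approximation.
Power ≈ 0.98

Power calculation (one-sample t-test, normal approximation):
z_β = d · √n - z_{α/2}
z_β = 0.36 · √108 - 1.645
z_β = 0.36 · 10.392 - 1.645
z_β = 2.096

Power = Φ(z_β) = Φ(2.096) ≈ 0.982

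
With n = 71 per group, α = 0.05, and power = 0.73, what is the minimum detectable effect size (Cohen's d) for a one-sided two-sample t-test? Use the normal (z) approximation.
d ≈ 0.38

Minimum detectable effect (two-sample t-test, normal approximation):
d = (z_α + z_β) / √(n/2)
d = (1.645 + 0.613) / √(71/2)
d = 2.258 / 5.958
d ≈ 0.38

By Cohen's convention (0.2 small / 0.5 medium / 0.8 large): small effect.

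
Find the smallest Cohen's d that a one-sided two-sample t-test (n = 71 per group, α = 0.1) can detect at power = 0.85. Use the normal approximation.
d ≈ 0.39

Minimum detectable effect (two-sample t-test, normal approximation):
d = (z_α + z_β) / √(n/2)
d = (1.282 + 1.036) / √(71/2)
d = 2.318 / 5.958
d ≈ 0.39

By Cohen's convention (0.2 small / 0.5 medium / 0.8 large): small effect.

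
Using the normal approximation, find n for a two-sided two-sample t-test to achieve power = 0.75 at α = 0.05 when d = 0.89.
n = 18 per group

Sample size formula (two-sample t-test, normal approximation):
n = 2 · ((z_{α/2} + z_β) / d)²

z_{α/2} = 1.960 (for α = 0.05, two-sided)
z_β = 0.674 (for power = 0.75)
d = 0.89

n = 2 · ((1.960 + 0.674) / 0.89)²
n = 2 · (2.960)²
n ≈ 17.52
Round up to the next whole number: n = 18 per group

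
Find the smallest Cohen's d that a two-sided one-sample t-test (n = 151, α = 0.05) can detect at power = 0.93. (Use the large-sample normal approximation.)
d ≈ 0.28

Minimum detectable effect (one-sample t-test, normal approximation):
d = (z_{α/2} + z_β) / √n
d = (1.960 + 1.476) / √151
d = 3.436 / 12.288
d ≈ 0.28

By Cohen's convention (0.2 small / 0.5 medium / 0.8 large): small effect.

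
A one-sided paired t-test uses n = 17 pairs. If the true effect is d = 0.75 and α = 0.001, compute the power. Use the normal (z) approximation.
Power ≈ 0.50

Power calculation (paired t-test, normal approximation):
z_β = d · √n - z_α
z_β = 0.75 · √17 - 3.090
z_β = 0.75 · 4.123 - 3.090
z_β = 0.002

Power = Φ(z_β) = Φ(0.002) ≈ 0.501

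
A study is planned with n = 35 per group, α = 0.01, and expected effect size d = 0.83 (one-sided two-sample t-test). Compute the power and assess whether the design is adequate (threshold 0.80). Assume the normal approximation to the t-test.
Power ≈ 0.87; the study is adequately powered (power ≥ 0.80)

Power calculation (two-sample t-test, normal approximation):
z_β = d · √(n/2) - z_α
z_β = 0.83 · √(35/2) - 2.326
z_β = 0.83 · 4.183 - 2.326
z_β = 1.146

Power = Φ(z_β) = Φ(1.146) ≈ 0.874

Effect size d = 0.83 is large by Cohen's convention (0.2/0.5/0.8).

Threshold: power ≥ 0.80 is conventionally adequate.
Power ≈ 0.87 → the study is adequately powered (power ≥ 0.80).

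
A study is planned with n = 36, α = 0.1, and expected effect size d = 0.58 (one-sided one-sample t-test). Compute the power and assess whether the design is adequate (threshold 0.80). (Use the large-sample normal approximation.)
Power ≈ 0.99; the study is adequately powered (power ≥ 0.80)

Power calculation (one-sample t-test, normal approximation):
z_β = d · √n - z_α
z_β = 0.58 · √36 - 1.282
z_β = 0.58 · 6.000 - 1.282
z_β = 2.198

Power = Φ(z_β) = Φ(2.198) ≈ 0.986

Effect size d = 0.58 is medium by Cohen's convention (0.2/0.5/0.8).

Threshold: power ≥ 0.80 is conventionally adequate.
Power ≈ 0.99 → the study is adequately powered (power ≥ 0.80).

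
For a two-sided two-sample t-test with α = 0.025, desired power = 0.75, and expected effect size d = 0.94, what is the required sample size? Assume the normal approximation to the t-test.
n = 20 per group

Sample size formula (two-sample t-test, normal approximation):
n = 2 · ((z_{α/2} + z_β) / d)²

z_{α/2} = 2.241 (for α = 0.025, two-sided)
z_β = 0.674 (for power = 0.75)
d = 0.94

n = 2 · ((2.241 + 0.674) / 0.94)²
n = 2 · (3.101)²
n ≈ 19.23
Round up to the next whole number: n = 20 per group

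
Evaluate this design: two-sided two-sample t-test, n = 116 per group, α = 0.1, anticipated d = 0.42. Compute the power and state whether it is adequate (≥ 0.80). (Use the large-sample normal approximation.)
Power ≈ 0.94; the study is adequately powered (power ≥ 0.80)

Power calculation (two-sample t-test, normal approximation):
z_β = d · √(n/2) - z_{α/2}
z_β = 0.42 · √(116/2) - 1.645
z_β = 0.42 · 7.616 - 1.645
z_β = 1.554

Power = Φ(z_β) = Φ(1.554) ≈ 0.940

Effect size d = 0.42 is small by Cohen's convention (0.2/0.5/0.8).

Threshold: power ≥ 0.80 is conventionally adequate.
Power ≈ 0.94 → the study is adequately powered (power ≥ 0.80).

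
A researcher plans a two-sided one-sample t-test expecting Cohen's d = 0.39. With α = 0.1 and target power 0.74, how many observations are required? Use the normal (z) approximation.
n = 35

Sample size formula (one-sample t-test, normal approximation):
n = ((z_{α/2} + z_β) / d)²

z_{α/2} = 1.645 (for α = 0.1, two-sided)
z_β = 0.643 (for power = 0.74)
d = 0.39

n = ((1.645 + 0.643) / 0.39)²
n = (5.867)²
n ≈ 34.42
Round up to the next whole number: n = 35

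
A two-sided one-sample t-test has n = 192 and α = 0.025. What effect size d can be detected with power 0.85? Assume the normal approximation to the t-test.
d ≈ 0.24

Minimum detectable effect (one-sample t-test, normal approximation):
d = (z_{α/2} + z_β) / √n
d = (2.241 + 1.036) / √192
d = 3.278 / 13.856
d ≈ 0.24

By Cohen's convention (0.2 small / 0.5 medium / 0.8 large): small effect.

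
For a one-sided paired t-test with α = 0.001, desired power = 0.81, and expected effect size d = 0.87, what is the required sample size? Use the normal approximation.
n = 21 pairs

Sample size formula (paired t-test, normal approximation):
n = ((z_α + z_β) / d)²

z_α = 3.090 (for α = 0.001, one-sided)
z_β = 0.878 (for power = 0.81)
d = 0.87

n = ((3.090 + 0.878) / 0.87)²
n = (4.561)²
n ≈ 20.80
Round up to the next whole number: n = 21 pairs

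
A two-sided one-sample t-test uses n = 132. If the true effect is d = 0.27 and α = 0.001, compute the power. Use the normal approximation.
Power ≈ 0.43

Power calculation (one-sample t-test, normal approximation):
z_β = d · √n - z_{α/2}
z_β = 0.27 · √132 - 3.291
z_β = 0.27 · 11.489 - 3.291
z_β = -0.188

Power = Φ(z_β) = Φ(-0.188) ≈ 0.425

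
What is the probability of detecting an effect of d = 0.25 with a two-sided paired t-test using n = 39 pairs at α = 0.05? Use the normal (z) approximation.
Power ≈ 0.35

Power calculation (paired t-test, normal approximation):
z_β = d · √n - z_{α/2}
z_β = 0.25 · √39 - 1.960
z_β = 0.25 · 6.245 - 1.960
z_β = -0.399

Power = Φ(z_β) = Φ(-0.399) ≈ 0.345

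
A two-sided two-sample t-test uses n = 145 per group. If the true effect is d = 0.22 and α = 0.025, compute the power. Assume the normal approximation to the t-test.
Power ≈ 0.36

Power calculation (two-sample t-test, normal approximation):
z_β = d · √(n/2) - z_{α/2}
z_β = 0.22 · √(145/2) - 2.241
z_β = 0.22 · 8.515 - 2.241
z_β = -0.368

Power = Φ(z_β) = Φ(-0.368) ≈ 0.356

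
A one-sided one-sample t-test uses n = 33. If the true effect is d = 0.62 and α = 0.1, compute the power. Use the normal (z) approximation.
Power ≈ 0.99

Power calculation (one-sample t-test, normal approximation):
z_β = d · √n - z_α
z_β = 0.62 · √33 - 1.282
z_β = 0.62 · 5.745 - 1.282
z_β = 2.280

Power = Φ(z_β) = Φ(2.280) ≈ 0.989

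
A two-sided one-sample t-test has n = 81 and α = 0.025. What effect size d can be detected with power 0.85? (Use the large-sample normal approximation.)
d ≈ 0.36

Minimum detectable effect (one-sample t-test, normal approximation):
d = (z_{α/2} + z_β) / √n
d = (2.241 + 1.036) / √81
d = 3.278 / 9.000
d ≈ 0.36

By Cohen's convention (0.2 small / 0.5 medium / 0.8 large): small effect.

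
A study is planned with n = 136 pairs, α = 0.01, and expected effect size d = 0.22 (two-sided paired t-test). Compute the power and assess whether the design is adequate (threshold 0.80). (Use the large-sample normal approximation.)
Power ≈ 0.50; the study is underpowered (power < 0.80)

Power calculation (paired t-test, normal approximation):
z_β = d · √n - z_{α/2}
z_β = 0.22 · √136 - 2.576
z_β = 0.22 · 11.662 - 2.576
z_β = -0.010

Power = Φ(z_β) = Φ(-0.010) ≈ 0.496

Effect size d = 0.22 is small by Cohen's convention (0.2/0.5/0.8).

Threshold: power ≥ 0.80 is conventionally adequate.
Power ≈ 0.50 → the study is underpowered (power < 0.80).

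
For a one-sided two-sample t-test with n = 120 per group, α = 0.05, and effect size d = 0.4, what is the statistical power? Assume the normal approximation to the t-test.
Power ≈ 0.93

Power calculation (two-sample t-test, normal approximation):
z_β = d · √(n/2) - z_α
z_β = 0.4 · √(120/2) - 1.645
z_β = 0.4 · 7.746 - 1.645
z_β = 1.454

Power = Φ(z_β) = Φ(1.454) ≈ 0.927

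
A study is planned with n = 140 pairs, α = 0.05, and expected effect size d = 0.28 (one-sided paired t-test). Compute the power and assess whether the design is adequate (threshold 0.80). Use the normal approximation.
Power ≈ 0.95; the study is adequately powered (power ≥ 0.80)

Power calculation (paired t-test, normal approximation):
z_β = d · √n - z_α
z_β = 0.28 · √140 - 1.645
z_β = 0.28 · 11.832 - 1.645
z_β = 1.668

Power = Φ(z_β) = Φ(1.668) ≈ 0.952

Effect size d = 0.28 is small by Cohen's convention (0.2/0.5/0.8).

Threshold: power ≥ 0.80 is conventionally adequate.
Power ≈ 0.95 → the study is adequately powered (power ≥ 0.80).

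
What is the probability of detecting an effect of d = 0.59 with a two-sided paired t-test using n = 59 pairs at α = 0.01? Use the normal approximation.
Power ≈ 0.97

Power calculation (paired t-test, normal approximation):
z_β = d · √n - z_{α/2}
z_β = 0.59 · √59 - 2.576
z_β = 0.59 · 7.681 - 2.576
z_β = 1.956

Power = Φ(z_β) = Φ(1.956) ≈ 0.975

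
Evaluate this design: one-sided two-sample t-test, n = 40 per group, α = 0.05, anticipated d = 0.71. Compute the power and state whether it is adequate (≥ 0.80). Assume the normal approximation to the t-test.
Power ≈ 0.94; the study is adequately powered (power ≥ 0.80)

Power calculation (two-sample t-test, normal approximation):
z_β = d · √(n/2) - z_α
z_β = 0.71 · √(40/2) - 1.645
z_β = 0.71 · 4.472 - 1.645
z_β = 1.530

Power = Φ(z_β) = Φ(1.530) ≈ 0.937

Effect size d = 0.71 is medium by Cohen's convention (0.2/0.5/0.8).

Threshold: power ≥ 0.80 is conventionally adequate.
Power ≈ 0.94 → the study is adequately powered (power ≥ 0.80).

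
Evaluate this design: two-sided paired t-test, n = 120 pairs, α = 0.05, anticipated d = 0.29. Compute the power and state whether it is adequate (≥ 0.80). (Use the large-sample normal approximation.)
Power ≈ 0.89; the study is adequately powered (power ≥ 0.80)

Power calculation (paired t-test, normal approximation):
z_β = d · √n - z_{α/2}
z_β = 0.29 · √120 - 1.960
z_β = 0.29 · 10.954 - 1.960
z_β = 1.217

Power = Φ(z_β) = Φ(1.217) ≈ 0.888

Effect size d = 0.29 is small by Cohen's convention (0.2/0.5/0.8).

Threshold: power ≥ 0.80 is conventionally adequate.
Power ≈ 0.89 → the study is adequately powered (power ≥ 0.80).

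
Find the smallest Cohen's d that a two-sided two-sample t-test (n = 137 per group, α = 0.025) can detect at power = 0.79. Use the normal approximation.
d ≈ 0.37

Minimum detectable effect (two-sample t-test, normal approximation):
d = (z_{α/2} + z_β) / √(n/2)
d = (2.241 + 0.806) / √(137/2)
d = 3.048 / 8.276
d ≈ 0.37

By Cohen's convention (0.2 small / 0.5 medium / 0.8 large): small effect.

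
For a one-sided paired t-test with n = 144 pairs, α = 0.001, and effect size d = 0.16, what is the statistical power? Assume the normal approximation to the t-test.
Power ≈ 0.12

Power calculation (paired t-test, normal approximation):
z_β = d · √n - z_α
z_β = 0.16 · √144 - 3.090
z_β = 0.16 · 12.000 - 3.090
z_β = -1.170

Power = Φ(z_β) = Φ(-1.170) ≈ 0.121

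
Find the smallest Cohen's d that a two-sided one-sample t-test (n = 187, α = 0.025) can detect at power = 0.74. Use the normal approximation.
d ≈ 0.21

Minimum detectable effect (one-sample t-test, normal approximation):
d = (z_{α/2} + z_β) / √n
d = (2.241 + 0.643) / √187
d = 2.885 / 13.675
d ≈ 0.21

By Cohen's convention (0.2 small / 0.5 medium / 0.8 large): small effect.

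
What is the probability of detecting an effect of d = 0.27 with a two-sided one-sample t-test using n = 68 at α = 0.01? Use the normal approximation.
Power ≈ 0.36

Power calculation (one-sample t-test, normal approximation):
z_β = d · √n - z_{α/2}
z_β = 0.27 · √68 - 2.576
z_β = 0.27 · 8.246 - 2.576
z_β = -0.349

Power = Φ(z_β) = Φ(-0.349) ≈ 0.363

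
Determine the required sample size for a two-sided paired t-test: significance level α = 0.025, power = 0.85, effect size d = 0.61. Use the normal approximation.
n = 29 pairs

Sample size formula (paired t-test, normal approximation):
n = ((z_{α/2} + z_β) / d)²

z_{α/2} = 2.241 (for α = 0.025, two-sided)
z_β = 1.036 (for power = 0.85)
d = 0.61

n = ((2.241 + 1.036) / 0.61)²
n = (5.372)²
n ≈ 28.86
Round up to the next whole number: n = 29 pairs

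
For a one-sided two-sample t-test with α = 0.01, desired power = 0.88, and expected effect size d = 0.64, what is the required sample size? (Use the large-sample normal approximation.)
n = 60 per group

Sample size formula (two-sample t-test, normal approximation):
n = 2 · ((z_α + z_β) / d)²

z_α = 2.326 (for α = 0.01, one-sided)
z_β = 1.175 (for power = 0.88)
d = 0.64

n = 2 · ((2.326 + 1.175) / 0.64)²
n = 2 · (5.470)²
n ≈ 59.84
Round up to the next whole number: n = 60 per group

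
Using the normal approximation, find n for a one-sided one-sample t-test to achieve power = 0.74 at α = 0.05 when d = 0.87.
n = 7

Sample size formula (one-sample t-test, normal approximation):
n = ((z_α + z_β) / d)²

z_α = 1.645 (for α = 0.05, one-sided)
z_β = 0.643 (for power = 0.74)
d = 0.87

n = ((1.645 + 0.643) / 0.87)²
n = (2.630)²
n ≈ 6.92
Round up to the next whole number: n = 7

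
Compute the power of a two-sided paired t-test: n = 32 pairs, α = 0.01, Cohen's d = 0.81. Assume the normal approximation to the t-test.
Power ≈ 0.98

Power calculation (paired t-test, normal approximation):
z_β = d · √n - z_{α/2}
z_β = 0.81 · √32 - 2.576
z_β = 0.81 · 5.657 - 2.576
z_β = 2.006

Power = Φ(z_β) = Φ(2.006) ≈ 0.978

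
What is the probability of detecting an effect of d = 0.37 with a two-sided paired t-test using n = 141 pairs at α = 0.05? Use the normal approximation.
Power ≈ 0.99

Power calculation (paired t-test, normal approximation):
z_β = d · √n - z_{α/2}
z_β = 0.37 · √141 - 1.960
z_β = 0.37 · 11.874 - 1.960
z_β = 2.434

Power = Φ(z_β) = Φ(2.434) ≈ 0.993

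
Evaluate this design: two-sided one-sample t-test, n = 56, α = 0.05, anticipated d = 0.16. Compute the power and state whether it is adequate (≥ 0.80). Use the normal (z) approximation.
Power ≈ 0.22; the study is underpowered (power < 0.80)

Power calculation (one-sample t-test, normal approximation):
z_β = d · √n - z_{α/2}
z_β = 0.16 · √56 - 1.960
z_β = 0.16 · 7.483 - 1.960
z_β = -0.763

Power = Φ(z_β) = Φ(-0.763) ≈ 0.223

Effect size d = 0.16 is very small by Cohen's convention (0.2/0.5/0.8).

Threshold: power ≥ 0.80 is conventionally adequate.
Power ≈ 0.22 → the study is underpowered (power < 0.80).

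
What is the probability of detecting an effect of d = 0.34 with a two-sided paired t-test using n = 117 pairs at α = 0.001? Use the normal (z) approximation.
Power ≈ 0.65

Power calculation (paired t-test, normal approximation):
z_β = d · √n - z_{α/2}
z_β = 0.34 · √117 - 3.291
z_β = 0.34 · 10.817 - 3.291
z_β = 0.387

Power = Φ(z_β) = Φ(0.387) ≈ 0.651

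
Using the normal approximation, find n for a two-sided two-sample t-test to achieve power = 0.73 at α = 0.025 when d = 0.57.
n = 51 per group

Sample size formula (two-sample t-test, normal approximation):
n = 2 · ((z_{α/2} + z_β) / d)²

z_{α/2} = 2.241 (for α = 0.025, two-sided)
z_β = 0.613 (for power = 0.73)
d = 0.57

n = 2 · ((2.241 + 0.613) / 0.57)²
n = 2 · (5.007)²
n ≈ 50.14
Round up to the next whole number: n = 51 per group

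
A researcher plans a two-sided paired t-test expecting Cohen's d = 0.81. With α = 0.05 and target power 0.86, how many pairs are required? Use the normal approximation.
n = 15 pairs

Sample size formula (paired t-test, normal approximation):
n = ((z_{α/2} + z_β) / d)²

z_{α/2} = 1.960 (for α = 0.05, two-sided)
z_β = 1.080 (for power = 0.86)
d = 0.81

n = ((1.960 + 1.080) / 0.81)²
n = (3.753)²
n ≈ 14.09
Round up to the next whole number: n = 15 pairs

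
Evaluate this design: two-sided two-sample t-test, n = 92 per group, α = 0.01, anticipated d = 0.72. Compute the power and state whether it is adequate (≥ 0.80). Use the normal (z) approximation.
Power ≈ 0.99; the study is adequately powered (power ≥ 0.80)

Power calculation (two-sample t-test, normal approximation):
z_β = d · √(n/2) - z_{α/2}
z_β = 0.72 · √(92/2) - 2.576
z_β = 0.72 · 6.782 - 2.576
z_β = 2.307

Power = Φ(z_β) = Φ(2.307) ≈ 0.989

Effect size d = 0.72 is medium by Cohen's convention (0.2/0.5/0.8).

Threshold: power ≥ 0.80 is conventionally adequate.
Power ≈ 0.99 → the study is adequately powered (power ≥ 0.80).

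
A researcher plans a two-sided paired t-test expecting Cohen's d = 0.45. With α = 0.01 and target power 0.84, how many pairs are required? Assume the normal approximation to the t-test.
n = 63 pairs

Sample size formula (paired t-test, normal approximation):
n = ((z_{α/2} + z_β) / d)²

z_{α/2} = 2.576 (for α = 0.01, two-sided)
z_β = 0.994 (for power = 0.84)
d = 0.45

n = ((2.576 + 0.994) / 0.45)²
n = (7.933)²
n ≈ 62.93
Round up to the next whole number: n = 63 pairs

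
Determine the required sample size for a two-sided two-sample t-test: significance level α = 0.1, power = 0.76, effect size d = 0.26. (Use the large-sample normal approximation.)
n = 164 per group

Sample size formula (two-sample t-test, normal approximation):
n = 2 · ((z_{α/2} + z_β) / d)²

z_{α/2} = 1.645 (for α = 0.1, two-sided)
z_β = 0.706 (for power = 0.76)
d = 0.26

n = 2 · ((1.645 + 0.706) / 0.26)²
n = 2 · (9.042)²
n ≈ 163.52
Round up to the next whole number: n = 164 per group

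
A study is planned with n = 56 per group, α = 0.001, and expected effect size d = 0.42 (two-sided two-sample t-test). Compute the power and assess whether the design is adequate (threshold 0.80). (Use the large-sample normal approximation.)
Power ≈ 0.14; the study is underpowered (power < 0.80)

Power calculation (two-sample t-test, normal approximation):
z_β = d · √(n/2) - z_{α/2}
z_β = 0.42 · √(56/2) - 3.291
z_β = 0.42 · 5.292 - 3.291
z_β = -1.068

Power = Φ(z_β) = Φ(-1.068) ≈ 0.143

Effect size d = 0.42 is small by Cohen's convention (0.2/0.5/0.8).

Threshold: power ≥ 0.80 is conventionally adequate.
Power ≈ 0.14 → the study is underpowered (power < 0.80).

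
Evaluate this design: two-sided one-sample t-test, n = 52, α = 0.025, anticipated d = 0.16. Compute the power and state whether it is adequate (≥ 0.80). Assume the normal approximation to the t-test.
Power ≈ 0.14; the study is underpowered (power < 0.80)

Power calculation (one-sample t-test, normal approximation):
z_β = d · √n - z_{α/2}
z_β = 0.16 · √52 - 2.241
z_β = 0.16 · 7.211 - 2.241
z_β = -1.088

Power = Φ(z_β) = Φ(-1.088) ≈ 0.138

Effect size d = 0.16 is very small by Cohen's convention (0.2/0.5/0.8).

Threshold: power ≥ 0.80 is conventionally adequate.
Power ≈ 0.14 → the study is underpowered (power < 0.80).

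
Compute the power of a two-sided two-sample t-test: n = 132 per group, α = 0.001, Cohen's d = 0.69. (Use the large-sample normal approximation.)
Power ≈ 0.99

Power calculation (two-sample t-test, normal approximation):
z_β = d · √(n/2) - z_{α/2}
z_β = 0.69 · √(132/2) - 3.291
z_β = 0.69 · 8.124 - 3.291
z_β = 2.315

Power = Φ(z_β) = Φ(2.315) ≈ 0.990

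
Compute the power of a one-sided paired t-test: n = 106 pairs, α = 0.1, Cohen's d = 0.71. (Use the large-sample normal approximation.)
Power ≈ 1.00

Power calculation (paired t-test, normal approximation):
z_β = d · √n - z_α
z_β = 0.71 · √106 - 1.282
z_β = 0.71 · 10.296 - 1.282
z_β = 6.028

Power = Φ(z_β) = Φ(6.028) ≈ 1.000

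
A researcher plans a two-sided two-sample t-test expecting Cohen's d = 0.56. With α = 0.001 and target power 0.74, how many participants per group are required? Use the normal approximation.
n = 99 per group

Sample size formula (two-sample t-test, normal approximation):
n = 2 · ((z_{α/2} + z_β) / d)²

z_{α/2} = 3.291 (for α = 0.001, two-sided)
z_β = 0.643 (for power = 0.74)
d = 0.56

n = 2 · ((3.291 + 0.643) / 0.56)²
n = 2 · (7.025)²
n ≈ 98.70
Round up to the next whole number: n = 99 per group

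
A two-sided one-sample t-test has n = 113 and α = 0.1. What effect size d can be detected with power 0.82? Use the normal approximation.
d ≈ 0.24

Minimum detectable effect (one-sample t-test, normal approximation):
d = (z_{α/2} + z_β) / √n
d = (1.645 + 0.915) / √113
d = 2.560 / 10.630
d ≈ 0.24

By Cohen's convention (0.2 small / 0.5 medium / 0.8 large): small effect.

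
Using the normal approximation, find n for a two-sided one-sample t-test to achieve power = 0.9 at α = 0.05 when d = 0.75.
n = 19

Sample size formula (one-sample t-test, normal approximation):
n = ((z_{α/2} + z_β) / d)²

z_{α/2} = 1.960 (for α = 0.05, two-sided)
z_β = 1.282 (for power = 0.9)
d = 0.75

n = ((1.960 + 1.282) / 0.75)²
n = (4.323)²
n ≈ 18.69
Round up to the next whole number: n = 19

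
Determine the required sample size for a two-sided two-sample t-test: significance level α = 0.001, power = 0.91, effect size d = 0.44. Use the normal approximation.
n = 222 per group

Sample size formula (two-sample t-test, normal approximation):
n = 2 · ((z_{α/2} + z_β) / d)²

z_{α/2} = 3.291 (for α = 0.001, two-sided)
z_β = 1.341 (for power = 0.91)
d = 0.44

n = 2 · ((3.291 + 1.341) / 0.44)²
n = 2 · (10.527)²
n ≈ 221.64
Round up to the next whole number: n = 222 per group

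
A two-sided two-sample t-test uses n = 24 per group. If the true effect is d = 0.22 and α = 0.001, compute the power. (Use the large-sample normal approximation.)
Power ≈ 0.01

Power calculation (two-sample t-test, normal approximation):
z_β = d · √(n/2) - z_{α/2}
z_β = 0.22 · √(24/2) - 3.291
z_β = 0.22 · 3.464 - 3.291
z_β = -2.528

Power = Φ(z_β) = Φ(-2.528) ≈ 0.006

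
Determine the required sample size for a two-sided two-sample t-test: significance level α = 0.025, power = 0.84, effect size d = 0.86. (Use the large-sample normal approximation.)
n = 29 per group

Sample size formula (two-sample t-test, normal approximation):
n = 2 · ((z_{α/2} + z_β) / d)²

z_{α/2} = 2.241 (for α = 0.025, two-sided)
z_β = 0.994 (for power = 0.84)
d = 0.86

n = 2 · ((2.241 + 0.994) / 0.86)²
n = 2 · (3.762)²
n ≈ 28.31
Round up to the next whole number: n = 29 per group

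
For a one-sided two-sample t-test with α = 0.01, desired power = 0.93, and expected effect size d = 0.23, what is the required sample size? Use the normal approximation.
n = 547 per group

Sample size formula (two-sample t-test, normal approximation):
n = 2 · ((z_α + z_β) / d)²

z_α = 2.326 (for α = 0.01, one-sided)
z_β = 1.476 (for power = 0.93)
d = 0.23

n = 2 · ((2.326 + 1.476) / 0.23)²
n = 2 · (16.530)²
n ≈ 546.48
Round up to the next whole number: n = 547 per group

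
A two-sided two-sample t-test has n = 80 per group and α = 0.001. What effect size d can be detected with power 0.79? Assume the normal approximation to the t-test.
d ≈ 0.65

Minimum detectable effect (two-sample t-test, normal approximation):
d = (z_{α/2} + z_β) / √(n/2)
d = (3.291 + 0.806) / √(80/2)
d = 4.097 / 6.325
d ≈ 0.65

By Cohen's convention (0.2 small / 0.5 medium / 0.8 large): medium effect.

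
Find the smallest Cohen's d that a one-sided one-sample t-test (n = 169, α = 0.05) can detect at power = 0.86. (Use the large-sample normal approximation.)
d ≈ 0.21

Minimum detectable effect (one-sample t-test, normal approximation):
d = (z_α + z_β) / √n
d = (1.645 + 1.080) / √169
d = 2.725 / 13.000
d ≈ 0.21

By Cohen's convention (0.2 small / 0.5 medium / 0.8 large): small effect.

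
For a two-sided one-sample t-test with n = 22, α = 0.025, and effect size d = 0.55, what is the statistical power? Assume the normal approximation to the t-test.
Power ≈ 0.63

Power calculation (one-sample t-test, normal approximation):
z_β = d · √n - z_{α/2}
z_β = 0.55 · √22 - 2.241
z_β = 0.55 · 4.690 - 2.241
z_β = 0.338

Power = Φ(z_β) = Φ(0.338) ≈ 0.632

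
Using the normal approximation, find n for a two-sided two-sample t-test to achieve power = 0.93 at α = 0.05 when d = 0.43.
n = 128 per group

Sample size formula (two-sample t-test, normal approximation):
n = 2 · ((z_{α/2} + z_β) / d)²

z_{α/2} = 1.960 (for α = 0.05, two-sided)
z_β = 1.476 (for power = 0.93)
d = 0.43

n = 2 · ((1.960 + 1.476) / 0.43)²
n = 2 · (7.991)²
n ≈ 127.71
Round up to the next whole number: n = 128 per group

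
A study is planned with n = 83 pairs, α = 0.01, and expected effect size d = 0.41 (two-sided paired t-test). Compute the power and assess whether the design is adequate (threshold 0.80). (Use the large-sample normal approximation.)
Power ≈ 0.88; the study is adequately powered (power ≥ 0.80)

Power calculation (paired t-test, normal approximation):
z_β = d · √n - z_{α/2}
z_β = 0.41 · √83 - 2.576
z_β = 0.41 · 9.110 - 2.576
z_β = 1.159

Power = Φ(z_β) = Φ(1.159) ≈ 0.877

Effect size d = 0.41 is small by Cohen's convention (0.2/0.5/0.8).

Threshold: power ≥ 0.80 is conventionally adequate.
Power ≈ 0.88 → the study is adequately powered (power ≥ 0.80).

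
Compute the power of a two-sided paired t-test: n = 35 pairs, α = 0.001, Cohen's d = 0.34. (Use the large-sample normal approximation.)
Power ≈ 0.10

Power calculation (paired t-test, normal approximation):
z_β = d · √n - z_{α/2}
z_β = 0.34 · √35 - 3.291
z_β = 0.34 · 5.916 - 3.291
z_β = -1.279

Power = Φ(z_β) = Φ(-1.279) ≈ 0.100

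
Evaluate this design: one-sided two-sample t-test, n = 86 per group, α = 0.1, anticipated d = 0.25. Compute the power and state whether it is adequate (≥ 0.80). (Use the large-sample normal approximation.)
Power ≈ 0.64; the study is underpowered (power < 0.80)

Power calculation (two-sample t-test, normal approximation):
z_β = d · √(n/2) - z_α
z_β = 0.25 · √(86/2) - 1.282
z_β = 0.25 · 6.557 - 1.282
z_β = 0.358

Power = Φ(z_β) = Φ(0.358) ≈ 0.640

Effect size d = 0.25 is small by Cohen's convention (0.2/0.5/0.8).

Threshold: power ≥ 0.80 is conventionally adequate.
Power ≈ 0.64 → the study is underpowered (power < 0.80).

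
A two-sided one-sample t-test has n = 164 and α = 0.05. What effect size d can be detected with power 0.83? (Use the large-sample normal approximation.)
d ≈ 0.23

Minimum detectable effect (one-sample t-test, normal approximation):
d = (z_{α/2} + z_β) / √n
d = (1.960 + 0.954) / √164
d = 2.914 / 12.806
d ≈ 0.23

By Cohen's convention (0.2 small / 0.5 medium / 0.8 large): small effect.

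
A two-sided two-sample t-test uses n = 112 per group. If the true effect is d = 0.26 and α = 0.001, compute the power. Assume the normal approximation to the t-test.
Power ≈ 0.09

Power calculation (two-sample t-test, normal approximation):
z_β = d · √(n/2) - z_{α/2}
z_β = 0.26 · √(112/2) - 3.291
z_β = 0.26 · 7.483 - 3.291
z_β = -1.345

Power = Φ(z_β) = Φ(-1.345) ≈ 0.089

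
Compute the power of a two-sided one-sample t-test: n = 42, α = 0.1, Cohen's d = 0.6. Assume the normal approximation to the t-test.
Power ≈ 0.99

Power calculation (one-sample t-test, normal approximation):
z_β = d · √n - z_{α/2}
z_β = 0.6 · √42 - 1.645
z_β = 0.6 · 6.481 - 1.645
z_β = 2.244

Power = Φ(z_β) = Φ(2.244) ≈ 0.988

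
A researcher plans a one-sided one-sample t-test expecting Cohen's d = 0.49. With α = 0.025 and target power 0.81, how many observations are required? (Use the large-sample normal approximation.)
n = 34

Sample size formula (one-sample t-test, normal approximation):
n = ((z_α + z_β) / d)²

z_α = 1.960 (for α = 0.025, one-sided)
z_β = 0.878 (for power = 0.81)
d = 0.49

n = ((1.960 + 0.878) / 0.49)²
n = (5.792)²
n ≈ 33.55
Round up to the next whole number: n = 34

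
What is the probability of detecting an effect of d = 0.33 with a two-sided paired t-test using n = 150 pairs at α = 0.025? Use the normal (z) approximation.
Power ≈ 0.96

Power calculation (paired t-test, normal approximation):
z_β = d · √n - z_{α/2}
z_β = 0.33 · √150 - 2.241
z_β = 0.33 · 12.247 - 2.241
z_β = 1.800

Power = Φ(z_β) = Φ(1.800) ≈ 0.964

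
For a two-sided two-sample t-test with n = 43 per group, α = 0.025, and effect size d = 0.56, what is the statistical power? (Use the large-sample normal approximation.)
Power ≈ 0.64

Power calculation (two-sample t-test, normal approximation):
z_β = d · √(n/2) - z_{α/2}
z_β = 0.56 · √(43/2) - 2.241
z_β = 0.56 · 4.637 - 2.241
z_β = 0.355

Power = Φ(z_β) = Φ(0.355) ≈ 0.639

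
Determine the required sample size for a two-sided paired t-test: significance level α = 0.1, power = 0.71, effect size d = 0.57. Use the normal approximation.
n = 15 pairs

Sample size formula (paired t-test, normal approximation):
n = ((z_{α/2} + z_β) / d)²

z_{α/2} = 1.645 (for α = 0.1, two-sided)
z_β = 0.553 (for power = 0.71)
d = 0.57

n = ((1.645 + 0.553) / 0.57)²
n = (3.856)²
n ≈ 14.87
Round up to the next whole number: n = 15 pairs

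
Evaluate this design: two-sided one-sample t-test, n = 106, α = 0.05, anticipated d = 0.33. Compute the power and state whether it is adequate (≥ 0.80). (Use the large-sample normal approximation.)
Power ≈ 0.92; the study is adequately powered (power ≥ 0.80)

Power calculation (one-sample t-test, normal approximation):
z_β = d · √n - z_{α/2}
z_β = 0.33 · √106 - 1.960
z_β = 0.33 · 10.296 - 1.960
z_β = 1.438

Power = Φ(z_β) = Φ(1.438) ≈ 0.925

Effect size d = 0.33 is small by Cohen's convention (0.2/0.5/0.8).

Threshold: power ≥ 0.80 is conventionally adequate.
Power ≈ 0.92 → the study is adequately powered (power ≥ 0.80).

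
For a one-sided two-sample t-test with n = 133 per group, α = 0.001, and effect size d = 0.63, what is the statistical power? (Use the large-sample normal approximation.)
Power ≈ 0.98

Power calculation (two-sample t-test, normal approximation):
z_β = d · √(n/2) - z_α
z_β = 0.63 · √(133/2) - 3.090
z_β = 0.63 · 8.155 - 3.090
z_β = 2.047

Power = Φ(z_β) = Φ(2.047) ≈ 0.980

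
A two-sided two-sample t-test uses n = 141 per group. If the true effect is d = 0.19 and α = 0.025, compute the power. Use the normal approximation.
Power ≈ 0.26

Power calculation (two-sample t-test, normal approximation):
z_β = d · √(n/2) - z_{α/2}
z_β = 0.19 · √(141/2) - 2.241
z_β = 0.19 · 8.396 - 2.241
z_β = -0.646

Power = Φ(z_β) = Φ(-0.646) ≈ 0.259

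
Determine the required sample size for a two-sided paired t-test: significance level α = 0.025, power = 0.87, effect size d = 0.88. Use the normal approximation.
n = 15 pairs

Sample size formula (paired t-test, normal approximation):
n = ((z_{α/2} + z_β) / d)²

z_{α/2} = 2.241 (for α = 0.025, two-sided)
z_β = 1.126 (for power = 0.87)
d = 0.88

n = ((2.241 + 1.126) / 0.88)²
n = (3.826)²
n ≈ 14.64
Round up to the next whole number: n = 15 pairs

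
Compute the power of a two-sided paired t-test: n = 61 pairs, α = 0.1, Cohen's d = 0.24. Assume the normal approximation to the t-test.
Power ≈ 0.59

Power calculation (paired t-test, normal approximation):
z_β = d · √n - z_{α/2}
z_β = 0.24 · √61 - 1.645
z_β = 0.24 · 7.810 - 1.645
z_β = 0.230

Power = Φ(z_β) = Φ(0.230) ≈ 0.591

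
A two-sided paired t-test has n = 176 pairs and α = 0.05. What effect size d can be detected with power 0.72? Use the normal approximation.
d ≈ 0.19

Minimum detectable effect (paired t-test, normal approximation):
d = (z_{α/2} + z_β) / √n
d = (1.960 + 0.583) / √176
d = 2.543 / 13.266
d ≈ 0.19

By Cohen's convention (0.2 small / 0.5 medium / 0.8 large): very small effect.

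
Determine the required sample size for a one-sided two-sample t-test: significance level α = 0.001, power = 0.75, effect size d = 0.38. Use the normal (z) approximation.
n = 197 per group

Sample size formula (two-sample t-test, normal approximation):
n = 2 · ((z_α + z_β) / d)²

z_α = 3.090 (for α = 0.001, one-sided)
z_β = 0.674 (for power = 0.75)
d = 0.38

n = 2 · ((3.090 + 0.674) / 0.38)²
n = 2 · (9.905)²
n ≈ 196.22
Round up to the next whole number: n = 197 per group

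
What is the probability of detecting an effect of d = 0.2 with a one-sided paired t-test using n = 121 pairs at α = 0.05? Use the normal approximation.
Power ≈ 0.71

Power calculation (paired t-test, normal approximation):
z_β = d · √n - z_α
z_β = 0.2 · √121 - 1.645
z_β = 0.2 · 11.000 - 1.645
z_β = 0.555

Power = Φ(z_β) = Φ(0.555) ≈ 0.711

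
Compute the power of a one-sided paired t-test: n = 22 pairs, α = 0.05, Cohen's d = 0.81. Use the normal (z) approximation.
Power ≈ 0.98

Power calculation (paired t-test, normal approximation):
z_β = d · √n - z_α
z_β = 0.81 · √22 - 1.645
z_β = 0.81 · 4.690 - 1.645
z_β = 2.154

Power = Φ(z_β) = Φ(2.154) ≈ 0.984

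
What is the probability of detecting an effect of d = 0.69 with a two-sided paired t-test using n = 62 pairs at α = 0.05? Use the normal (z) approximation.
Power ≈ 1.00

Power calculation (paired t-test, normal approximation):
z_β = d · √n - z_{α/2}
z_β = 0.69 · √62 - 1.960
z_β = 0.69 · 7.874 - 1.960
z_β = 3.473

Power = Φ(z_β) = Φ(3.473) ≈ 1.000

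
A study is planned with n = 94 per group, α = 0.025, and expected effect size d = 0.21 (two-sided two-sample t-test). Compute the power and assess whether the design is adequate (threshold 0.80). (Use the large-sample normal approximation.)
Power ≈ 0.21; the study is underpowered (power < 0.80)

Power calculation (two-sample t-test, normal approximation):
z_β = d · √(n/2) - z_{α/2}
z_β = 0.21 · √(94/2) - 2.241
z_β = 0.21 · 6.856 - 2.241
z_β = -0.802

Power = Φ(z_β) = Φ(-0.802) ≈ 0.211

Effect size d = 0.21 is small by Cohen's convention (0.2/0.5/0.8).

Threshold: power ≥ 0.80 is conventionally adequate.
Power ≈ 0.21 → the study is underpowered (power < 0.80).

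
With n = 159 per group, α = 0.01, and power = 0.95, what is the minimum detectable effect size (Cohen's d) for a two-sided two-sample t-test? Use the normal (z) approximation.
d ≈ 0.47

Minimum detectable effect (two-sample t-test, normal approximation):
d = (z_{α/2} + z_β) / √(n/2)
d = (2.576 + 1.645) / √(159/2)
d = 4.221 / 8.916
d ≈ 0.47

By Cohen's convention (0.2 small / 0.5 medium / 0.8 large): small effect.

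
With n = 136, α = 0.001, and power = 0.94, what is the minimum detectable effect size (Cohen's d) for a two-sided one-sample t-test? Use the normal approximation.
d ≈ 0.42

Minimum detectable effect (one-sample t-test, normal approximation):
d = (z_{α/2} + z_β) / √n
d = (3.291 + 1.555) / √136
d = 4.845 / 11.662
d ≈ 0.42

By Cohen's convention (0.2 small / 0.5 medium / 0.8 large): small effect.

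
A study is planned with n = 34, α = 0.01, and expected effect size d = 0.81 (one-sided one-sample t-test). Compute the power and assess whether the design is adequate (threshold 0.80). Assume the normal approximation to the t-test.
Power ≈ 0.99; the study is adequately powered (power ≥ 0.80)

Power calculation (one-sample t-test, normal approximation):
z_β = d · √n - z_α
z_β = 0.81 · √34 - 2.326
z_β = 0.81 · 5.831 - 2.326
z_β = 2.397

Power = Φ(z_β) = Φ(2.397) ≈ 0.992

Effect size d = 0.81 is large by Cohen's convention (0.2/0.5/0.8).

Threshold: power ≥ 0.80 is conventionally adequate.
Power ≈ 0.99 → the study is adequately powered (power ≥ 0.80).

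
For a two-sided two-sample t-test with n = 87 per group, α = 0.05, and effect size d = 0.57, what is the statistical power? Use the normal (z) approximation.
Power ≈ 0.96

Power calculation (two-sample t-test, normal approximation):
z_β = d · √(n/2) - z_{α/2}
z_β = 0.57 · √(87/2) - 1.960
z_β = 0.57 · 6.595 - 1.960
z_β = 1.799

Power = Φ(z_β) = Φ(1.799) ≈ 0.964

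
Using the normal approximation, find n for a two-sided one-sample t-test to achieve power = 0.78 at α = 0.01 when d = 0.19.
n = 311

Sample size formula (one-sample t-test, normal approximation):
n = ((z_{α/2} + z_β) / d)²

z_{α/2} = 2.576 (for α = 0.01, two-sided)
z_β = 0.772 (for power = 0.78)
d = 0.19

n = ((2.576 + 0.772) / 0.19)²
n = (17.621)²
n ≈ 310.50
Round up to the next whole number: n = 311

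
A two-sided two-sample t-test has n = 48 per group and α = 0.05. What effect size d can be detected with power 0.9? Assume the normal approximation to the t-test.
d ≈ 0.66

Minimum detectable effect (two-sample t-test, normal approximation):
d = (z_{α/2} + z_β) / √(n/2)
d = (1.960 + 1.282) / √(48/2)
d = 3.242 / 4.899
d ≈ 0.66

By Cohen's convention (0.2 small / 0.5 medium / 0.8 large): medium effect.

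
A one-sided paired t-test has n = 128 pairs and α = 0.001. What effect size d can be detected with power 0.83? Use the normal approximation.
d ≈ 0.36

Minimum detectable effect (paired t-test, normal approximation):
d = (z_α + z_β) / √n
d = (3.090 + 0.954) / √128
d = 4.044 / 11.314
d ≈ 0.36

By Cohen's convention (0.2 small / 0.5 medium / 0.8 large): small effect.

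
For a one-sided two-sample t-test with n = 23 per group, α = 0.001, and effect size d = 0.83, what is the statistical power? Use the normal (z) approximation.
Power ≈ 0.39

Power calculation (two-sample t-test, normal approximation):
z_β = d · √(n/2) - z_α
z_β = 0.83 · √(23/2) - 3.090
z_β = 0.83 · 3.391 - 3.090
z_β = -0.276

Power = Φ(z_β) = Φ(-0.276) ≈ 0.391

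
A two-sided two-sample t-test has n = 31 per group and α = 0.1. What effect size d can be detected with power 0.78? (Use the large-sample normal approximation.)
d ≈ 0.61

Minimum detectable effect (two-sample t-test, normal approximation):
d = (z_{α/2} + z_β) / √(n/2)
d = (1.645 + 0.772) / √(31/2)
d = 2.417 / 3.937
d ≈ 0.61

By Cohen's convention (0.2 small / 0.5 medium / 0.8 large): medium effect.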